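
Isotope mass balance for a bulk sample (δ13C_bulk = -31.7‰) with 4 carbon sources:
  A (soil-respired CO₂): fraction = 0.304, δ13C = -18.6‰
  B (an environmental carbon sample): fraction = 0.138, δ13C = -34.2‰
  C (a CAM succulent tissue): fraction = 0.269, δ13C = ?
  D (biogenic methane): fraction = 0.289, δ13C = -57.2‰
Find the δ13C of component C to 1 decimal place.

Isotope mass balance: δ_bulk = Σ fᵢ·δᵢ.
-31.7 = 0.304×(-18.6) + 0.138×(-34.2) + 0.269×δ_C + 0.289×(-57.2)
0.269·δ_C = -31.7 − (-26.905) = -4.795
δ_C = -4.795 / 0.269 = -17.83‰

-17.8‰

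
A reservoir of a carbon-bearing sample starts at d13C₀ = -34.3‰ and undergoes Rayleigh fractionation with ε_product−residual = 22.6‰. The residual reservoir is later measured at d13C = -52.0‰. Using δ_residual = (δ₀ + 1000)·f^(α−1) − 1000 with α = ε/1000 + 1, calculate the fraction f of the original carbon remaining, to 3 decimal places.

α − 1 = ε/1000 = 0.0226
(δ_res + 1000)/(δ₀ + 1000) = (-52.0 + 1000)/(-34.3 + 1000) = 948.0/965.7 = 0.981671
f = 0.981671^(1/0.0226) = exp(ln(0.981671)/0.0226) = exp(-0.01850/0.0226)
f = exp(-0.8185) = 0.4411

0.441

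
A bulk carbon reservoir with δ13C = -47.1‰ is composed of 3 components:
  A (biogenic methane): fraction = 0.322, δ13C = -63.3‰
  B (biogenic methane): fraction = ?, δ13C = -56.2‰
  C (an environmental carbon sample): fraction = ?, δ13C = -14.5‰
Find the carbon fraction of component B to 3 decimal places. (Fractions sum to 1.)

0.405

Let f_B and f_C be the unknown fractions; fractions sum to 1 so f_B + f_C = 0.678.
Mass balance: Σ fᵢ·δᵢ = δ_bulk ⇒ f_B·(-56.2) + f_C·(-14.5) = -47.1 − (-20.383) = -26.717
Substitute f_C = 0.678 − f_B:
f_B·(-56.2 − -14.5) = -26.717 − 0.678×(-14.5) = -16.886
f_B = -16.886 / -41.7 = 0.4049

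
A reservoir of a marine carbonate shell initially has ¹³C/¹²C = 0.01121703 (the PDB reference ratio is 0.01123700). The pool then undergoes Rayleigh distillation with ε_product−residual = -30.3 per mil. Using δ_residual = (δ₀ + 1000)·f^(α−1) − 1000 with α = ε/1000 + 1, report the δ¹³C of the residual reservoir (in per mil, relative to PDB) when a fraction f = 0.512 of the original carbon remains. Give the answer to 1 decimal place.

δ₀ = (0.01121703/0.01123700 − 1)×1000 = (0.998223 − 1)×1000 = -1.777 per mil
α − 1 = ε/1000 = -0.0303
f^(α−1) = 0.512^(-0.0303) = 1.020491
δ_res = (-1.777 + 1000) × 1.020491 − 1000 = 1018.677 − 1000 = 18.68 per mil

18.7 per mil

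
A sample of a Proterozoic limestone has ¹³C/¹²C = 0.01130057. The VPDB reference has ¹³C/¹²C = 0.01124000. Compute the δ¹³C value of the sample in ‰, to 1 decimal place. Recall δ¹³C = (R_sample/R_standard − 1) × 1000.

δ¹³C = (R_sample / R_standard − 1) × 1000
R_sample / R_standard = 0.01130057 / 0.01124000 = 1.005389
δ¹³C = (1.005389 − 1) × 1000 = 5.39‰

5.4‰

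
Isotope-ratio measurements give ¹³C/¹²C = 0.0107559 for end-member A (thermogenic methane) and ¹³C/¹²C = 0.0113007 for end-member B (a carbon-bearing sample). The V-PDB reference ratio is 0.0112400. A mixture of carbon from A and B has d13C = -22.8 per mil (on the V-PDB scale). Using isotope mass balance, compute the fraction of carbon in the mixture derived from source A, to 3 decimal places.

δ_A = (0.0107559/0.0112400 − 1)×1000 = (0.956931 − 1)×1000 = -43.069 per mil
δ_B = (0.0113007/0.0112400 − 1)×1000 = (1.005400 − 1)×1000 = 5.400 per mil
f_A = (δ_mix − δ_B)/(δ_A − δ_B) = (-22.8 − (5.400))/(-43.069 − (5.400))
f_A = -28.200 / -48.470 = 0.5818

0.582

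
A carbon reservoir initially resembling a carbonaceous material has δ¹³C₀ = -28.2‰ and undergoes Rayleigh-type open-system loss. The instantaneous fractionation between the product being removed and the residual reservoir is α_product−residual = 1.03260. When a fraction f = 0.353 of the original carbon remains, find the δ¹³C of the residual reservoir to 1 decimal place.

-60.6‰

Rayleigh residual: δ_res = (δ₀ + 1000)·f^(α−1) − 1000
α − 1 = 0.03260
f^(α−1) = 0.353^(0.03260) = 0.966624
δ_res = (-28.2 + 1000) × 0.966624 − 1000 = 939.365 − 1000 = -60.64‰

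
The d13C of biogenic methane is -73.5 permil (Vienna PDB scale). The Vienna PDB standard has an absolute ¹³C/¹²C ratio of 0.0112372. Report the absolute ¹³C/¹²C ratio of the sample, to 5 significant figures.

R_sample = R_standard × (d13C/1000 + 1)
R_sample = 0.0112372 × (-73.5/1000 + 1) = 0.0112372 × 0.926500
R_sample = 0.0104113

0.010411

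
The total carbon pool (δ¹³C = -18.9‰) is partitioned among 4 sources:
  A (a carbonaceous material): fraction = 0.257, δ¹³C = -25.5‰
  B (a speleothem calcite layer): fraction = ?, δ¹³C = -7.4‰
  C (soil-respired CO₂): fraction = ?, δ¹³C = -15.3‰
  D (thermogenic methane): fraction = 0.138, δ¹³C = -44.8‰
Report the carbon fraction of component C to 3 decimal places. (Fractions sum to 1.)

Let f_C and f_B be the unknown fractions; fractions sum to 1 so f_C + f_B = 0.605.
Mass balance: Σ fᵢ·δᵢ = δ_bulk ⇒ f_C·(-15.3) + f_B·(-7.4) = -18.9 − (-12.736) = -6.164
Substitute f_B = 0.605 − f_C:
f_C·(-15.3 − -7.4) = -6.164 − 0.605×(-7.4) = -1.687
f_C = -1.687 / -7.9 = 0.2136

0.214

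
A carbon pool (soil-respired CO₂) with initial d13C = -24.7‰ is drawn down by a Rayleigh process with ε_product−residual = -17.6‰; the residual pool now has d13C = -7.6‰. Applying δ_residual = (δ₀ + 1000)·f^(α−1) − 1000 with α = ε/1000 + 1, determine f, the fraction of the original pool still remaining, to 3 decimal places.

α − 1 = ε/1000 = -0.0176
(δ_res + 1000)/(δ₀ + 1000) = (-7.6 + 1000)/(-24.7 + 1000) = 992.4/975.3 = 1.017533
f = 1.017533^(1/-0.0176) = exp(ln(1.017533)/-0.0176) = exp(0.01738/-0.0176)
f = exp(-0.9876) = 0.3725

0.372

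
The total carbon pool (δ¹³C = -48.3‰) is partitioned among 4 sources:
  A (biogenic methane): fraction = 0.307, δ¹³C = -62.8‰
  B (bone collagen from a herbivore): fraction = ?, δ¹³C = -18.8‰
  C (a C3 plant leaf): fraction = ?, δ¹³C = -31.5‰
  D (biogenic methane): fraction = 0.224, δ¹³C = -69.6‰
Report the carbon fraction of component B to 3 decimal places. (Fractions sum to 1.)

Let f_B and f_C be the unknown fractions; fractions sum to 1 so f_B + f_C = 0.469.
Mass balance: Σ fᵢ·δᵢ = δ_bulk ⇒ f_B·(-18.8) + f_C·(-31.5) = -48.3 − (-34.870) = -13.430
Substitute f_C = 0.469 − f_B:
f_B·(-18.8 − -31.5) = -13.430 − 0.469×(-31.5) = 1.343
f_B = 1.343 / 12.7 = 0.1058

0.106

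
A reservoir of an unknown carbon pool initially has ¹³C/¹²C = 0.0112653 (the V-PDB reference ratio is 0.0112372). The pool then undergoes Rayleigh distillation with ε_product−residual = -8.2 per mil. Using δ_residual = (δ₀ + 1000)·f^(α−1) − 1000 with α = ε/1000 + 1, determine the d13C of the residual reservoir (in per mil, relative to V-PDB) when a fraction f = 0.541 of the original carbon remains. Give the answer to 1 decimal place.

7.6 per mil

δ₀ = (0.0112653/0.0112372 − 1)×1000 = (1.002501 − 1)×1000 = 2.501 per mil
α − 1 = ε/1000 = -0.0082
f^(α−1) = 0.541^(-0.0082) = 1.005050
δ_res = (2.501 + 1000) × 1.005050 − 1000 = 1007.564 − 1000 = 7.56 per mil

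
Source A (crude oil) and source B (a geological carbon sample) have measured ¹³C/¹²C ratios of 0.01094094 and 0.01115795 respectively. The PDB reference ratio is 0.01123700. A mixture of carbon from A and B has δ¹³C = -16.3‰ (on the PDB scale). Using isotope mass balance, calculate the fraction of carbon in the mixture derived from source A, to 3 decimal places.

δ_A = (0.01094094/0.01123700 − 1)×1000 = (0.973653 − 1)×1000 = -26.347‰
δ_B = (0.01115795/0.01123700 − 1)×1000 = (0.992965 − 1)×1000 = -7.035‰
f_A = (δ_mix − δ_B)/(δ_A − δ_B) = (-16.3 − (-7.035))/(-26.347 − (-7.035))
f_A = -9.265 / -19.312 = 0.4798

0.480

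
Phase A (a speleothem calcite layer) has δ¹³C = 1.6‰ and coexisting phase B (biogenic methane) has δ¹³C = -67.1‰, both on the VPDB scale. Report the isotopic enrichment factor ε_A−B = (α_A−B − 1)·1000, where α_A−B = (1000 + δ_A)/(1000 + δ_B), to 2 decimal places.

73.64‰

α_A−B = (1000 + 1.6) / (1000 + -67.1) = 1001.6 / 932.9 = 1.073641
ε_A−B = (1.073641 − 1) × 1000 = 73.641‰
(The approximation ε ≈ δ_A − δ_B would give 68.7‰.)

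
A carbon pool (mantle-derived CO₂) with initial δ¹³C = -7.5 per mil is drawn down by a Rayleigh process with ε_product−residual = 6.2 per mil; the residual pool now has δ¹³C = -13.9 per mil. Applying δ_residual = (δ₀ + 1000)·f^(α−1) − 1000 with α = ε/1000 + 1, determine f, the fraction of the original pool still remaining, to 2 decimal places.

0.35

α − 1 = ε/1000 = 0.0062
(δ_res + 1000)/(δ₀ + 1000) = (-13.9 + 1000)/(-7.5 + 1000) = 986.1/992.5 = 0.993552
f = 0.993552^(1/0.0062) = exp(ln(0.993552)/0.0062) = exp(-0.00647/0.0062)
f = exp(-1.0434) = 0.3522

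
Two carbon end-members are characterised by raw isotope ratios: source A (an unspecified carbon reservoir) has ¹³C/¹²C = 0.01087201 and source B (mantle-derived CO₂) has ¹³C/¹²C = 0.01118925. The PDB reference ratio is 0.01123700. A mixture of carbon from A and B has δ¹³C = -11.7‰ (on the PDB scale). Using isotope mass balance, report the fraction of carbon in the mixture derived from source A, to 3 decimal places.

0.264

δ_A = (0.01087201/0.01123700 − 1)×1000 = (0.967519 − 1)×1000 = -32.481‰
δ_B = (0.01118925/0.01123700 − 1)×1000 = (0.995751 − 1)×1000 = -4.249‰
f_A = (δ_mix − δ_B)/(δ_A − δ_B) = (-11.7 − (-4.249))/(-32.481 − (-4.249))
f_A = -7.451 / -28.232 = 0.2639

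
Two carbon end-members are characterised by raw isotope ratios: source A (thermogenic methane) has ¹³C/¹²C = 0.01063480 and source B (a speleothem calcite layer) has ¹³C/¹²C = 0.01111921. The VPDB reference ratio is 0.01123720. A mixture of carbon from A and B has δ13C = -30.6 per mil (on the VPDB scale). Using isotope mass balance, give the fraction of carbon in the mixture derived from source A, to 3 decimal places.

δ_A = (0.01063480/0.01123720 − 1)×1000 = (0.946392 − 1)×1000 = -53.608 per mil
δ_B = (0.01111921/0.01123720 − 1)×1000 = (0.989500 − 1)×1000 = -10.500 per mil
f_A = (δ_mix − δ_B)/(δ_A − δ_B) = (-30.6 − (-10.500))/(-53.608 − (-10.500))
f_A = -20.100 / -43.108 = 0.4663

0.466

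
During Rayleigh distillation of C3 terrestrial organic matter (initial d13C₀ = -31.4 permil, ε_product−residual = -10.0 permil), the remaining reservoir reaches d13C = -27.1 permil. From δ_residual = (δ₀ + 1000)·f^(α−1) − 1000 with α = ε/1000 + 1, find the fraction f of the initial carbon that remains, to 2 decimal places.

α − 1 = ε/1000 = -0.0100
(δ_res + 1000)/(δ₀ + 1000) = (-27.1 + 1000)/(-31.4 + 1000) = 972.9/968.6 = 1.004439
f = 1.004439^(1/-0.0100) = exp(ln(1.004439)/-0.0100) = exp(0.00443/-0.0100)
f = exp(-0.4430) = 0.6421

0.64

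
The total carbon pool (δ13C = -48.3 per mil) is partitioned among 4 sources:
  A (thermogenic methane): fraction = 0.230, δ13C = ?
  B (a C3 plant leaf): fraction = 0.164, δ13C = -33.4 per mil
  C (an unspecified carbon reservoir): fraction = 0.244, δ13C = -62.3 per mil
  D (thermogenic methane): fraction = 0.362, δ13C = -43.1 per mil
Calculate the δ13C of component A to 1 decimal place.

-52.3 per mil

Isotope mass balance: δ_bulk = Σ fᵢ·δᵢ.
-48.3 = 0.230×δ_A + 0.164×(-33.4) + 0.244×(-62.3) + 0.362×(-43.1)
0.230·δ_A = -48.3 − (-36.281) = -12.019
δ_A = -12.019 / 0.230 = -52.26 per mil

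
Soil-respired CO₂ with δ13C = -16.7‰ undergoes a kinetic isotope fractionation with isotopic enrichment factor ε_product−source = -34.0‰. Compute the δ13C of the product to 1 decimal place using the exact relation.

-50.1‰

To first order, δ_product ≈ δ_source + ε = -50.7‰.
Exactly, δ_product = (δ_source + 1000)·(ε/1000 + 1) − 1000.
δ_product = (-16.7 + 1000) × (-34.0/1000 + 1) − 1000
δ_product = -50.13‰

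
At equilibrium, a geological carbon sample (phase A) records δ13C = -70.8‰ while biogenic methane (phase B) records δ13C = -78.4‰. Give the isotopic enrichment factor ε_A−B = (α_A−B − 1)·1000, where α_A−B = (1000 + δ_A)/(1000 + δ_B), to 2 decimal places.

α_A−B = (1000 + -70.8) / (1000 + -78.4) = 929.2 / 921.6 = 1.008247
ε_A−B = (1.008247 − 1) × 1000 = 8.247‰
(The approximation ε ≈ δ_A − δ_B would give 7.6‰.)

8.25‰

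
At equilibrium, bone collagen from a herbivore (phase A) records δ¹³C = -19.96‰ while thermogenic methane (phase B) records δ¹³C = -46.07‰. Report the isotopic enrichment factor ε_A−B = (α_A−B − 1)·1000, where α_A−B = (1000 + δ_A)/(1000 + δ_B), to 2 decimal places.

α_A−B = (1000 + -19.96) / (1000 + -46.07) = 980.04 / 953.93 = 1.027371
ε_A−B = (1.027371 − 1) × 1000 = 27.371‰
(The approximation ε ≈ δ_A − δ_B would give 26.11‰.)

27.37‰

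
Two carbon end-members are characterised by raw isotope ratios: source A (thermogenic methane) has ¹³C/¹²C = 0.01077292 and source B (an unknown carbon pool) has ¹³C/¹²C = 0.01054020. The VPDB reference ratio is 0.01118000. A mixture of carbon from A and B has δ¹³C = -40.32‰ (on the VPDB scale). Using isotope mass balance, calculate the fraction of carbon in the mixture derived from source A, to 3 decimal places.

δ_A = (0.01077292/0.01118000 − 1)×1000 = (0.963589 − 1)×1000 = -36.411‰
δ_B = (0.01054020/0.01118000 − 1)×1000 = (0.942773 − 1)×1000 = -57.227‰
f_A = (δ_mix − δ_B)/(δ_A − δ_B) = (-40.32 − (-57.227))/(-36.411 − (-57.227))
f_A = 16.907 / 20.816 = 0.8122

0.812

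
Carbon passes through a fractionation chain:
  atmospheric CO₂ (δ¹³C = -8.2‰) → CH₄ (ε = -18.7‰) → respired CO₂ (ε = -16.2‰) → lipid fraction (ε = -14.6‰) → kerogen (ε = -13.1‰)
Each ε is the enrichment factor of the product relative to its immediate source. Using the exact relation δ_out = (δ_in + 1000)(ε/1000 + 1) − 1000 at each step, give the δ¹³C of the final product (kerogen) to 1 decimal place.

step 1: δ = (-8.20 + 1000)·(-18.7/1000 + 1) − 1000 = -26.75‰
step 2: δ = (-26.75 + 1000)·(-16.2/1000 + 1) − 1000 = -42.51‰
step 3: δ = (-42.51 + 1000)·(-14.6/1000 + 1) − 1000 = -56.49‰
step 4: δ = (-56.49 + 1000)·(-13.1/1000 + 1) − 1000 = -68.85‰

-68.9‰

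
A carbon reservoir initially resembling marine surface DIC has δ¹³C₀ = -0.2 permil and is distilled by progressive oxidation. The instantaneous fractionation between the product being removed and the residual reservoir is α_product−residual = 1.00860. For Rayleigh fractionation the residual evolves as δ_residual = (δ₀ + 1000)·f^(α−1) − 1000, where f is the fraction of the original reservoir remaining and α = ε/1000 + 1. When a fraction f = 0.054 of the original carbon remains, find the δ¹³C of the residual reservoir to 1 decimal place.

-25.0 permil

Rayleigh residual: δ_res = (δ₀ + 1000)·f^(α−1) − 1000
α − 1 = 0.00860
f^(α−1) = 0.054^(0.00860) = 0.975211
δ_res = (-0.2 + 1000) × 0.975211 − 1000 = 975.016 − 1000 = -24.98 permil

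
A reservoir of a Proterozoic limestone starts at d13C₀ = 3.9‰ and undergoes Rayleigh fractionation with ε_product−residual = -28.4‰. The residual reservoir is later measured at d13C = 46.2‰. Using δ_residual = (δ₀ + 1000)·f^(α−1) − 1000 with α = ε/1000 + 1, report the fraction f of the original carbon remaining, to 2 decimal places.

α − 1 = ε/1000 = -0.0284
(δ_res + 1000)/(δ₀ + 1000) = (46.2 + 1000)/(3.9 + 1000) = 1046.2/1003.9 = 1.042136
f = 1.042136^(1/-0.0284) = exp(ln(1.042136)/-0.0284) = exp(0.04127/-0.0284)
f = exp(-1.4532) = 0.2338

0.23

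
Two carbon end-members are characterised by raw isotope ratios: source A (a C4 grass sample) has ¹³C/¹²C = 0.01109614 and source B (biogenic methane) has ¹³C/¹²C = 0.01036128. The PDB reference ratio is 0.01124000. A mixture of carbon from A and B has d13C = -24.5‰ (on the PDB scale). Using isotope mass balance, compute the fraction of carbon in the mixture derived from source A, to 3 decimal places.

0.821

δ_A = (0.01109614/0.01124000 − 1)×1000 = (0.987201 − 1)×1000 = -12.799‰
δ_B = (0.01036128/0.01124000 − 1)×1000 = (0.921822 − 1)×1000 = -78.178‰
f_A = (δ_mix − δ_B)/(δ_A − δ_B) = (-24.5 − (-78.178))/(-12.799 − (-78.178))
f_A = 53.678 / 65.379 = 0.8210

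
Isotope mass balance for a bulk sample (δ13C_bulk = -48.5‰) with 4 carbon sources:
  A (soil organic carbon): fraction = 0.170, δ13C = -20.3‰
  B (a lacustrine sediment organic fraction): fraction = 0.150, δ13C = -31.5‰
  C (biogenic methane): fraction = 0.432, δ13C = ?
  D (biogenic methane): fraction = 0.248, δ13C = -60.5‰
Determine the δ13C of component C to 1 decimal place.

-58.6‰

Isotope mass balance: δ_bulk = Σ fᵢ·δᵢ.
-48.5 = 0.170×(-20.3) + 0.150×(-31.5) + 0.432×δ_C + 0.248×(-60.5)
0.432·δ_C = -48.5 − (-23.180) = -25.320
δ_C = -25.320 / 0.432 = -58.61‰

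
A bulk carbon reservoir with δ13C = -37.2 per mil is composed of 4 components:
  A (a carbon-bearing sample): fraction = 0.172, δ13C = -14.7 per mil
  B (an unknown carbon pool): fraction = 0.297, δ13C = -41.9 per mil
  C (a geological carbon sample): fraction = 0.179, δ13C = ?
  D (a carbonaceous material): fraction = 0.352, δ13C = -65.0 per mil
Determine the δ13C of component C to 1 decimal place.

Isotope mass balance: δ_bulk = Σ fᵢ·δᵢ.
-37.2 = 0.172×(-14.7) + 0.297×(-41.9) + 0.179×δ_C + 0.352×(-65.0)
0.179·δ_C = -37.2 − (-37.853) = 0.653
δ_C = 0.653 / 0.179 = 3.65 per mil

3.6 per mil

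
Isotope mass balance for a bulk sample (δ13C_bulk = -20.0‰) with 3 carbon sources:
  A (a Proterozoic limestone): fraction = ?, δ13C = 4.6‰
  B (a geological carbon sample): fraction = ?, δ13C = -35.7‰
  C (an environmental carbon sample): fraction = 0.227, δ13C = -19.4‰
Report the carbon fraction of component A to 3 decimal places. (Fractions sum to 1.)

Let f_A and f_B be the unknown fractions; fractions sum to 1 so f_A + f_B = 0.773.
Mass balance: Σ fᵢ·δᵢ = δ_bulk ⇒ f_A·(4.6) + f_B·(-35.7) = -20.0 − (-4.404) = -15.596
Substitute f_B = 0.773 − f_A:
f_A·(4.6 − -35.7) = -15.596 − 0.773×(-35.7) = 12.000
f_A = 12.000 / 40.3 = 0.2978

0.298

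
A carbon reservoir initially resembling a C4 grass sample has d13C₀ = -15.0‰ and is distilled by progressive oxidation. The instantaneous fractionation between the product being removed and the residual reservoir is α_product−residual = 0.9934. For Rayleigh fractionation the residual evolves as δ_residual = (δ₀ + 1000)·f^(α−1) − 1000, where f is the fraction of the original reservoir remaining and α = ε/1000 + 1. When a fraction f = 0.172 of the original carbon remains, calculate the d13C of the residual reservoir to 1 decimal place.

-3.5‰

Rayleigh residual: δ_res = (δ₀ + 1000)·f^(α−1) − 1000
α − 1 = -0.00660
f^(α−1) = 0.172^(-0.00660) = 1.011685
δ_res = (-15.0 + 1000) × 1.011685 − 1000 = 996.510 − 1000 = -3.49‰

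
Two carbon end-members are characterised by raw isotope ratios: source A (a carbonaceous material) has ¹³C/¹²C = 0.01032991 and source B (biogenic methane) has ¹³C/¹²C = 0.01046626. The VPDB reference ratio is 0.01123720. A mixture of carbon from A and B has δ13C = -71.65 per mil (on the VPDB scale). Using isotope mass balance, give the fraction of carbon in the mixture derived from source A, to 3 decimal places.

0.251

δ_A = (0.01032991/0.01123720 − 1)×1000 = (0.919260 − 1)×1000 = -80.740 per mil
δ_B = (0.01046626/0.01123720 − 1)×1000 = (0.931394 − 1)×1000 = -68.606 per mil
f_A = (δ_mix − δ_B)/(δ_A − δ_B) = (-71.65 − (-68.606))/(-80.740 − (-68.606))
f_A = -3.044 / -12.134 = 0.2509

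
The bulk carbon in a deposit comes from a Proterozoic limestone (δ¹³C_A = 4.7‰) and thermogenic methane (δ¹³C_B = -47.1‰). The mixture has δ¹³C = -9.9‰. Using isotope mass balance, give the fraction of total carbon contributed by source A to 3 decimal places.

δ_mix = f_A·δ_A + (1 − f_A)·δ_B  ⇒  f_A = (δ_mix − δ_B)/(δ_A − δ_B)
f_A = (-9.9 − (-47.1)) / (4.7 − (-47.1))
f_A = 37.2 / 51.8 = 0.7181

0.718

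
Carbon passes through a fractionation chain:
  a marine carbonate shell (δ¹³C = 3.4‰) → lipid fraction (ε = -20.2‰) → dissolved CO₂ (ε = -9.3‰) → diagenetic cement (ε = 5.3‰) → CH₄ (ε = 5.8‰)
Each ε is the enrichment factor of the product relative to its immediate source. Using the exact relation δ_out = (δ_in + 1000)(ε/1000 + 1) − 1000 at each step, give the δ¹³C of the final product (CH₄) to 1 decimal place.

step 1: δ = (3.40 + 1000)·(-20.2/1000 + 1) − 1000 = -16.87‰
step 2: δ = (-16.87 + 1000)·(-9.3/1000 + 1) − 1000 = -26.01‰
step 3: δ = (-26.01 + 1000)·(5.3/1000 + 1) − 1000 = -20.85‰
step 4: δ = (-20.85 + 1000)·(5.8/1000 + 1) − 1000 = -15.17‰

-15.2‰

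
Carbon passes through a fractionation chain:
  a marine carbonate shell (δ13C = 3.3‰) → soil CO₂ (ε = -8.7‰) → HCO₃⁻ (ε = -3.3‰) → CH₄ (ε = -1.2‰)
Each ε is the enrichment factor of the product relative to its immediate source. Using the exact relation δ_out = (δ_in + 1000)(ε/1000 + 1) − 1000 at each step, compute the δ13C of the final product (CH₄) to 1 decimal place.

-9.9‰

step 1: δ = (3.30 + 1000)·(-8.7/1000 + 1) − 1000 = -5.43‰
step 2: δ = (-5.43 + 1000)·(-3.3/1000 + 1) − 1000 = -8.71‰
step 3: δ = (-8.71 + 1000)·(-1.2/1000 + 1) − 1000 = -9.90‰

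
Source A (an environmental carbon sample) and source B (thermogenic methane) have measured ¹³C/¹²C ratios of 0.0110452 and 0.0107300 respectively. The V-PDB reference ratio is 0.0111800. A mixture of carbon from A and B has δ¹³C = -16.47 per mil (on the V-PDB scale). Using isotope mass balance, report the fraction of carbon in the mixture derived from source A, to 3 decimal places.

δ_A = (0.0110452/0.0111800 − 1)×1000 = (0.987943 − 1)×1000 = -12.057 per mil
δ_B = (0.0107300/0.0111800 − 1)×1000 = (0.959750 − 1)×1000 = -40.250 per mil
f_A = (δ_mix − δ_B)/(δ_A − δ_B) = (-16.47 − (-40.250))/(-12.057 − (-40.250))
f_A = 23.780 / 28.193 = 0.8435

0.843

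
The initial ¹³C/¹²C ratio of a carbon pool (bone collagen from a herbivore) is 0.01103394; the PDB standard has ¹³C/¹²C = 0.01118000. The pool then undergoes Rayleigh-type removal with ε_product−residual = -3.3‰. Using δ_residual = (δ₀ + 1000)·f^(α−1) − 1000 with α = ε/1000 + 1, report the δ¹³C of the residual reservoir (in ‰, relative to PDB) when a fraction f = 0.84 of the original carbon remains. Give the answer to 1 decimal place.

-12.5‰

δ₀ = (0.01103394/0.01118000 − 1)×1000 = (0.986936 − 1)×1000 = -13.064‰
α − 1 = ε/1000 = -0.0033
f^(α−1) = 0.84^(-0.0033) = 1.000576
δ_res = (-13.064 + 1000) × 1.000576 − 1000 = 987.504 − 1000 = -12.50‰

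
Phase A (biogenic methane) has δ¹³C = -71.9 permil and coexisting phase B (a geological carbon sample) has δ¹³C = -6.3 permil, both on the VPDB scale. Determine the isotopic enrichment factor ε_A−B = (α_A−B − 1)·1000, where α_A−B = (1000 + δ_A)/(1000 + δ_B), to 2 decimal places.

-66.02 permil

α_A−B = (1000 + -71.9) / (1000 + -6.3) = 928.1 / 993.7 = 0.933984
ε_A−B = (0.933984 − 1) × 1000 = -66.016 permil
(The approximation ε ≈ δ_A − δ_B would give -65.6 permil.)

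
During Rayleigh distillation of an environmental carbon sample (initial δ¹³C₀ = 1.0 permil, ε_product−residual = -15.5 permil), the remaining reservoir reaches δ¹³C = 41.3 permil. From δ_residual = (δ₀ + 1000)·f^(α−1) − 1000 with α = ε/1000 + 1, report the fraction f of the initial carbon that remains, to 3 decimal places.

α − 1 = ε/1000 = -0.0155
(δ_res + 1000)/(δ₀ + 1000) = (41.3 + 1000)/(1.0 + 1000) = 1041.3/1001.0 = 1.040260
f = 1.040260^(1/-0.0155) = exp(ln(1.040260)/-0.0155) = exp(0.03947/-0.0155)
f = exp(-2.5465) = 0.0784

0.078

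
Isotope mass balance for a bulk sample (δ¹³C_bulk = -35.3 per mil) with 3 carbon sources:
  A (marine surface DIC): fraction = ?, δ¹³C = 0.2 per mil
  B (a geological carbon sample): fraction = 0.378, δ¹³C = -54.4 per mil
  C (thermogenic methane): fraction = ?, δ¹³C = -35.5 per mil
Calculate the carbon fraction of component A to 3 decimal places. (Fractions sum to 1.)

Let f_A and f_C be the unknown fractions; fractions sum to 1 so f_A + f_C = 0.622.
Mass balance: Σ fᵢ·δᵢ = δ_bulk ⇒ f_A·(0.2) + f_C·(-35.5) = -35.3 − (-20.563) = -14.737
Substitute f_C = 0.622 − f_A:
f_A·(0.2 − -35.5) = -14.737 − 0.622×(-35.5) = 7.344
f_A = 7.344 / 35.7 = 0.2057

0.206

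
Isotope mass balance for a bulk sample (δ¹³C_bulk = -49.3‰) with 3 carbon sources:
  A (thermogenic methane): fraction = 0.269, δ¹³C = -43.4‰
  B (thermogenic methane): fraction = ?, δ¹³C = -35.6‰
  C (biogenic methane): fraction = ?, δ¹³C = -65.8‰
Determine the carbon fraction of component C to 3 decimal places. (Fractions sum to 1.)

Let f_C and f_B be the unknown fractions; fractions sum to 1 so f_C + f_B = 0.731.
Mass balance: Σ fᵢ·δᵢ = δ_bulk ⇒ f_C·(-65.8) + f_B·(-35.6) = -49.3 − (-11.675) = -37.625
Substitute f_B = 0.731 − f_C:
f_C·(-65.8 − -35.6) = -37.625 − 0.731×(-35.6) = -11.602
f_C = -11.602 / -30.2 = 0.3842

0.384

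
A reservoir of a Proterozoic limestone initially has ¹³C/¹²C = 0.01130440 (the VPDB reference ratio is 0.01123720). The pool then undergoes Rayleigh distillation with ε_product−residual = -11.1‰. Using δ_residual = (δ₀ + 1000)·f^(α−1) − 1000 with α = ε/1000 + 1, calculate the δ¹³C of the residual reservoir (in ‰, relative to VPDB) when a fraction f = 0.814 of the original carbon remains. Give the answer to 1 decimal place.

δ₀ = (0.01130440/0.01123720 − 1)×1000 = (1.005980 − 1)×1000 = 5.980‰
α − 1 = ε/1000 = -0.0111
f^(α−1) = 0.814^(-0.0111) = 1.002287
δ_res = (5.980 + 1000) × 1.002287 − 1000 = 1008.281 − 1000 = 8.28‰

8.3‰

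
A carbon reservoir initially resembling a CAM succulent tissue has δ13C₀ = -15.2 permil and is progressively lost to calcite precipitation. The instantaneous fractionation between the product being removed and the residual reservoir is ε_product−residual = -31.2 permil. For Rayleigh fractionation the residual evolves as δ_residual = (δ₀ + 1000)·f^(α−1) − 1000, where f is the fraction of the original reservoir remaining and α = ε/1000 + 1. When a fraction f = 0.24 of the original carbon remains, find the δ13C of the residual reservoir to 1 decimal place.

29.6 permil

Rayleigh residual: δ_res = (δ₀ + 1000)·f^(α−1) − 1000
α = ε/1000 + 1 = 0.96880, so α − 1 = -0.03120
f^(α−1) = 0.24^(-0.03120) = 1.045532
δ_res = (-15.2 + 1000) × 1.045532 − 1000 = 1029.640 − 1000 = 29.64 permil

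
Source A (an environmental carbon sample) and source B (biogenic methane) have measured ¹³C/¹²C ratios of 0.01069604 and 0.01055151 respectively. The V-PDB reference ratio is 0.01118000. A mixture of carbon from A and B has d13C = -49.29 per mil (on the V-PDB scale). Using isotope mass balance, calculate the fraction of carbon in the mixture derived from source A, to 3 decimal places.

δ_A = (0.01069604/0.01118000 − 1)×1000 = (0.956712 − 1)×1000 = -43.288 per mil
δ_B = (0.01055151/0.01118000 − 1)×1000 = (0.943784 − 1)×1000 = -56.216 per mil
f_A = (δ_mix − δ_B)/(δ_A − δ_B) = (-49.29 − (-56.216))/(-43.288 − (-56.216))
f_A = 6.926 / 12.928 = 0.5357

0.536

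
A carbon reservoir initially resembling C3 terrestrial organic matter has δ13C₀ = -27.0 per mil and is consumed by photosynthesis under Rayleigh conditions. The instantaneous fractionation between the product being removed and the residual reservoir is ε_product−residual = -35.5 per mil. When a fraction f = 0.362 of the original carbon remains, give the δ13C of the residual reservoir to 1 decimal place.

Rayleigh residual: δ_res = (δ₀ + 1000)·f^(α−1) − 1000
α = ε/1000 + 1 = 0.96450, so α − 1 = -0.03550
f^(α−1) = 0.362^(-0.03550) = 1.036730
δ_res = (-27.0 + 1000) × 1.036730 − 1000 = 1008.739 − 1000 = 8.74 per mil

8.7 per mil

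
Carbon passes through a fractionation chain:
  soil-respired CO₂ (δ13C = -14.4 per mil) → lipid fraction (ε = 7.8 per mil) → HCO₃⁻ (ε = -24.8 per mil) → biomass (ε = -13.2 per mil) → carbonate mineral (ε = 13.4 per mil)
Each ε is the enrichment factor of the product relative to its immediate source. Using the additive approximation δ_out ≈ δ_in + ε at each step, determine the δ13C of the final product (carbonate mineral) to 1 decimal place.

step 1: δ ≈ -14.4 + (7.8) = -6.6 per mil
step 2: δ ≈ -6.6 + (-24.8) = -31.4 per mil
step 3: δ ≈ -31.4 + (-13.2) = -44.6 per mil
step 4: δ ≈ -44.6 + (13.4) = -31.2 per mil

-31.2 per mil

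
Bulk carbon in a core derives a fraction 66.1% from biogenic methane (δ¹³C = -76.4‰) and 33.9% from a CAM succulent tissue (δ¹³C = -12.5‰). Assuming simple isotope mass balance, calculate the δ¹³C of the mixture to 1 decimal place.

-54.7‰

δ_mix = f_A·δ_A + f_B·δ_B
δ_mix = 0.661 × (-76.4) + 0.339 × (-12.5)
δ_mix = -50.50 + -4.24 = -54.74‰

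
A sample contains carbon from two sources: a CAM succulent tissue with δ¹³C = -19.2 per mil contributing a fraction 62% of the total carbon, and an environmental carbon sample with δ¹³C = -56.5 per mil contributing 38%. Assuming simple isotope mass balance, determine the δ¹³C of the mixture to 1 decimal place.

δ_mix = f_A·δ_A + f_B·δ_B
δ_mix = 0.62 × (-19.2) + 0.38 × (-56.5)
δ_mix = -11.90 + -21.47 = -33.37 per mil

-33.4 per mil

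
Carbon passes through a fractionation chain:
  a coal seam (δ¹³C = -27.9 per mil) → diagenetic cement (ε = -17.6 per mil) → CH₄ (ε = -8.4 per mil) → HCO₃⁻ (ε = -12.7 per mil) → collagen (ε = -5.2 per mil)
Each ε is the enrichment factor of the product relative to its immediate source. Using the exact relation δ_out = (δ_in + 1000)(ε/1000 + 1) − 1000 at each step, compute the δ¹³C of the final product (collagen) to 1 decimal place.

-69.9 per mil

step 1: δ = (-27.90 + 1000)·(-17.6/1000 + 1) − 1000 = -45.01 per mil
step 2: δ = (-45.01 + 1000)·(-8.4/1000 + 1) − 1000 = -53.03 per mil
step 3: δ = (-53.03 + 1000)·(-12.7/1000 + 1) − 1000 = -65.06 per mil
step 4: δ = (-65.06 + 1000)·(-5.2/1000 + 1) − 1000 = -69.92 per mil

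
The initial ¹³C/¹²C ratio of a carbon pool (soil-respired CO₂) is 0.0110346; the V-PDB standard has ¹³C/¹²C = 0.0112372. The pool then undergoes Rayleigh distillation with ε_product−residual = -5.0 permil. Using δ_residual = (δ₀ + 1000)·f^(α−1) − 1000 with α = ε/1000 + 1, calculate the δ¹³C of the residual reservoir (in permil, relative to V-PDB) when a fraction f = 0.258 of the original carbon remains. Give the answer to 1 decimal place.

δ₀ = (0.0110346/0.0112372 − 1)×1000 = (0.981971 − 1)×1000 = -18.029 permil
α − 1 = ε/1000 = -0.0050
f^(α−1) = 0.258^(-0.0050) = 1.006797
δ_res = (-18.029 + 1000) × 1.006797 − 1000 = 988.645 − 1000 = -11.35 permil

-11.4 permil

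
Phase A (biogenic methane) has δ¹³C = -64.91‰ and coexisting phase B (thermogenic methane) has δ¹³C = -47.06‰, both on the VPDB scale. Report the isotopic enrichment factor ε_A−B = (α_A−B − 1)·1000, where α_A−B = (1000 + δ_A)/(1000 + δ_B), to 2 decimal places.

α_A−B = (1000 + -64.91) / (1000 + -47.06) = 935.09 / 952.94 = 0.981268
ε_A−B = (0.981268 − 1) × 1000 = -18.732‰
(The approximation ε ≈ δ_A − δ_B would give -17.85‰.)

-18.73‰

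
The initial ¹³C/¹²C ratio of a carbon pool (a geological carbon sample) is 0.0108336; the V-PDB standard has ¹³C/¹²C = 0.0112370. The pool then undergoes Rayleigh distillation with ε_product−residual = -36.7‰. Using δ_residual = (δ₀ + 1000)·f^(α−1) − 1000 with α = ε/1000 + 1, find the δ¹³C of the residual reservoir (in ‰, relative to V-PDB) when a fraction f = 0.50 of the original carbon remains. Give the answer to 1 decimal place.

-11.1‰

δ₀ = (0.0108336/0.0112370 − 1)×1000 = (0.964101 − 1)×1000 = -35.899‰
α − 1 = ε/1000 = -0.0367
f^(α−1) = 0.50^(-0.0367) = 1.025765
δ_res = (-35.899 + 1000) × 1.025765 − 1000 = 988.941 − 1000 = -11.06‰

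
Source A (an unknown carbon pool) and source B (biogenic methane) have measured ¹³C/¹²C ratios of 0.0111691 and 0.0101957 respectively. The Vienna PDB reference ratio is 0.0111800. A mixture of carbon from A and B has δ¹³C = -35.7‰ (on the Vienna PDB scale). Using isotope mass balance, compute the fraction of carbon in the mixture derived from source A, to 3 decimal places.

0.601

δ_A = (0.0111691/0.0111800 − 1)×1000 = (0.999025 − 1)×1000 = -0.975‰
δ_B = (0.0101957/0.0111800 − 1)×1000 = (0.911959 − 1)×1000 = -88.041‰
f_A = (δ_mix − δ_B)/(δ_A − δ_B) = (-35.7 − (-88.041))/(-0.975 − (-88.041))
f_A = 52.341 / 87.066 = 0.6012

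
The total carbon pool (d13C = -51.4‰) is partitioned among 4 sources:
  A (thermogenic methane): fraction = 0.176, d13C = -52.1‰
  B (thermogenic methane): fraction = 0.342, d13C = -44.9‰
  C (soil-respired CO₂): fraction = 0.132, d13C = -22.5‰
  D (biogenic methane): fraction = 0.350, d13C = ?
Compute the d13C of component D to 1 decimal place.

Isotope mass balance: δ_bulk = Σ fᵢ·δᵢ.
-51.4 = 0.176×(-52.1) + 0.342×(-44.9) + 0.132×(-22.5) + 0.350×δ_D
0.350·δ_D = -51.4 − (-27.495) = -23.905
δ_D = -23.905 / 0.350 = -68.30‰

-68.3‰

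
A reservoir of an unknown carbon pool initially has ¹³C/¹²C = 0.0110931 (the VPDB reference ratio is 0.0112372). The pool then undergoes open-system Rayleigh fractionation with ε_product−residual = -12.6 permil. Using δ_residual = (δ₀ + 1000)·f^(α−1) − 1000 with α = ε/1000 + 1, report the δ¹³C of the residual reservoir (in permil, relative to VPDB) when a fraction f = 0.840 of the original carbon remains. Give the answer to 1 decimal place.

-10.7 permil

δ₀ = (0.0110931/0.0112372 − 1)×1000 = (0.987177 − 1)×1000 = -12.823 permil
α − 1 = ε/1000 = -0.0126
f^(α−1) = 0.840^(-0.0126) = 1.002199
δ_res = (-12.823 + 1000) × 1.002199 − 1000 = 989.348 − 1000 = -10.65 permil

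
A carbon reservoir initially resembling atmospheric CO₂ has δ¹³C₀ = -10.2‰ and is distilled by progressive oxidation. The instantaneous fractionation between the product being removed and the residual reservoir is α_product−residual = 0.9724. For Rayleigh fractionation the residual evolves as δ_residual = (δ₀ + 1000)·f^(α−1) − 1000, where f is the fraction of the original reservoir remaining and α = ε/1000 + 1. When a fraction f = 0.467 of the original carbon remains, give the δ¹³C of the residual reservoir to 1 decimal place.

10.8‰

Rayleigh residual: δ_res = (δ₀ + 1000)·f^(α−1) − 1000
α − 1 = -0.02760
f^(α−1) = 0.467^(-0.02760) = 1.021238
δ_res = (-10.2 + 1000) × 1.021238 − 1000 = 1010.821 − 1000 = 10.82‰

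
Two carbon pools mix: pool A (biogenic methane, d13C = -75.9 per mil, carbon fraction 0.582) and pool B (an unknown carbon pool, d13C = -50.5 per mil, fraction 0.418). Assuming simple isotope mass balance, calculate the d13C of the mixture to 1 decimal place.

-65.3 per mil

δ_mix = f_A·δ_A + f_B·δ_B
δ_mix = 0.582 × (-75.9) + 0.418 × (-50.5)
δ_mix = -44.17 + -21.11 = -65.28 per mil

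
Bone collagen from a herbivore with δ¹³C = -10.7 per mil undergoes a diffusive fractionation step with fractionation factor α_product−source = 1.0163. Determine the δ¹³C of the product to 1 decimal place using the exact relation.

5.4 per mil

δ_product = (δ_source + 1000)·α − 1000
δ_product = (-10.7 + 1000) × 1.0163 − 1000
δ_product = 1005.426 − 1000 = 5.43 per mil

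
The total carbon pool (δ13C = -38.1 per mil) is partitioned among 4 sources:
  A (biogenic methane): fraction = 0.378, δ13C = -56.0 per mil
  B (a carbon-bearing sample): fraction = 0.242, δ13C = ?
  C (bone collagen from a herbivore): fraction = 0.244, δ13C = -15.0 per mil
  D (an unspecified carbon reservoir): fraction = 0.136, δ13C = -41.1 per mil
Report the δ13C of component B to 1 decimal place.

-31.7 per mil

Isotope mass balance: δ_bulk = Σ fᵢ·δᵢ.
-38.1 = 0.378×(-56.0) + 0.242×δ_B + 0.244×(-15.0) + 0.136×(-41.1)
0.242·δ_B = -38.1 − (-30.418) = -7.682
δ_B = -7.682 / 0.242 = -31.75 per mil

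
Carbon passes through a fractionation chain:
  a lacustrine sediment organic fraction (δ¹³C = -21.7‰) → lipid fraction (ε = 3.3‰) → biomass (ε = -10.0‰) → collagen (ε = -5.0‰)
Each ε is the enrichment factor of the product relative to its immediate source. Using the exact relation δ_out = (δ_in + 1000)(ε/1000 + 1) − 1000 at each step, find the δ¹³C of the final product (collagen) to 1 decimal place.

-33.1‰

step 1: δ = (-21.70 + 1000)·(3.3/1000 + 1) − 1000 = -18.47‰
step 2: δ = (-18.47 + 1000)·(-10.0/1000 + 1) − 1000 = -28.29‰
step 3: δ = (-28.29 + 1000)·(-5.0/1000 + 1) − 1000 = -33.15‰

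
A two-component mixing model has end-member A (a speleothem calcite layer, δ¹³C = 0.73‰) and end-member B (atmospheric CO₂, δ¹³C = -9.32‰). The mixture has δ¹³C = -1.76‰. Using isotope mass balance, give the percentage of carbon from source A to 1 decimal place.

δ_mix = f_A·δ_A + (1 − f_A)·δ_B  ⇒  f_A = (δ_mix − δ_B)/(δ_A − δ_B)
f_A = (-1.76 − (-9.32)) / (0.73 − (-9.32))
f_A = 7.56 / 10.05 = 0.7522

75.2%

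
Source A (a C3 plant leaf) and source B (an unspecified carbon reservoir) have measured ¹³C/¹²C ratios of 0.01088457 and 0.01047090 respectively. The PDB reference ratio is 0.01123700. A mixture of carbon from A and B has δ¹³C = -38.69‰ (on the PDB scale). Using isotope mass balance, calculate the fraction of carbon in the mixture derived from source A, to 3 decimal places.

δ_A = (0.01088457/0.01123700 − 1)×1000 = (0.968637 − 1)×1000 = -31.363‰
δ_B = (0.01047090/0.01123700 − 1)×1000 = (0.931823 − 1)×1000 = -68.177‰
f_A = (δ_mix − δ_B)/(δ_A − δ_B) = (-38.69 − (-68.177))/(-31.363 − (-68.177))
f_A = 29.487 / 36.813 = 0.8010

0.801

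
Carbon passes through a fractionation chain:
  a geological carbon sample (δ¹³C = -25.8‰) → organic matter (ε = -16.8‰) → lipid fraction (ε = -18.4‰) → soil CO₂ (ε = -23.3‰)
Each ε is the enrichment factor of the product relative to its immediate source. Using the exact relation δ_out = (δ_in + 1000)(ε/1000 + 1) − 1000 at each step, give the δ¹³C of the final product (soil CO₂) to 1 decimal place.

-81.7‰

step 1: δ = (-25.80 + 1000)·(-16.8/1000 + 1) − 1000 = -42.17‰
step 2: δ = (-42.17 + 1000)·(-18.4/1000 + 1) − 1000 = -59.79‰
step 3: δ = (-59.79 + 1000)·(-23.3/1000 + 1) − 1000 = -81.70‰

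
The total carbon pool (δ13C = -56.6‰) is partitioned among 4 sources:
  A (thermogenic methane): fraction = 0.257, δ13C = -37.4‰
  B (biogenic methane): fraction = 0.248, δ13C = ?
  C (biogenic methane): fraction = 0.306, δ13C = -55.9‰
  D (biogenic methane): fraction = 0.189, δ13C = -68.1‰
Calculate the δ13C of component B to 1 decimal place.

-68.6‰

Isotope mass balance: δ_bulk = Σ fᵢ·δᵢ.
-56.6 = 0.257×(-37.4) + 0.248×δ_B + 0.306×(-55.9) + 0.189×(-68.1)
0.248·δ_B = -56.6 − (-39.588) = -17.012
δ_B = -17.012 / 0.248 = -68.60‰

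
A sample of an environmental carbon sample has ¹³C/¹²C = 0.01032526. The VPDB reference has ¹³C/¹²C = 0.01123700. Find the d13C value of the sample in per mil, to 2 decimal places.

-81.14 per mil

d13C = (R_sample / R_standard − 1) × 1000
R_sample / R_standard = 0.01032526 / 0.01123700 = 0.918863
d13C = (0.918863 − 1) × 1000 = -81.137 per mil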